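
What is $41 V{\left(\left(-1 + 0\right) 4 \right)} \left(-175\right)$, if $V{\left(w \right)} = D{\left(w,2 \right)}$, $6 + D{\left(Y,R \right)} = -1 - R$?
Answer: $64575$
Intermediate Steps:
$D{\left(Y,R \right)} = -7 - R$ ($D{\left(Y,R \right)} = -6 - \left(1 + R\right) = -7 - R$)
$V{\left(w \right)} = -9$ ($V{\left(w \right)} = -7 - 2 = -9$)
$41 V{\left(\left(-1 + 0\right) 4 \right)} \left(-175\right) = 41 \left(-9\right) \left(-175\right) = \left(-369\right) \left(-175\right) = 64575$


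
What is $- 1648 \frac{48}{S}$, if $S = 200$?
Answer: $- \frac{9888}{25} \approx -395.52$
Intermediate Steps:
$- 1648 \frac{48}{S} = - 1648 \cdot \frac{48}{200} = - 1648 \cdot 48 \cdot \frac{1}{200} = \left(-1648\right) \frac{6}{25} = - \frac{9888}{25}$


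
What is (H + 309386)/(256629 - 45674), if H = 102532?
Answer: 411918/210955 ≈ 1.9526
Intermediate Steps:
(H + 309386)/(256629 - 45674) = (102532 + 309386)/(256629 - 45674) = 411918/210955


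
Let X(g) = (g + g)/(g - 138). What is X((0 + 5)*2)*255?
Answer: -1275/32 ≈ -39.844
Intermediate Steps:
X(g) = 2*g/(-138 + g) (X(g) = (2*g)/(-138 + g) = 2*g/(-138 + g))
X((0 + 5)*2)*255 = (2*((0 + 5)*2)/(-138 + (0 + 5)*2))*255 = (2*(5*2)/(-138 + 5*2))*255 = (2*10/(-138 + 10))*255 = (2*10/(-128))*255 = (2*10*(-1/128))*255 = -5/32*255 = -1275/32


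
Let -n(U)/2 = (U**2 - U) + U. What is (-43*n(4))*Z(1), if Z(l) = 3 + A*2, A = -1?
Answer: 1376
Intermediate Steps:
Z(l) = 1 (Z(l) = 3 - 1*2 = 3 - 2 = 1)
n(U) = -2*U**2 (n(U) = -2*((U**2 - U) + U) = -2*U**2)
(-43*n(4))*Z(1) = -(-86)*4**2*1 = -(-86)*16*1 = -43*(-32)*1 = 1376*1 = 1376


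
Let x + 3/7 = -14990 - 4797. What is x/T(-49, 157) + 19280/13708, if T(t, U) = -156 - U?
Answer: 485241244/7508557 ≈ 64.625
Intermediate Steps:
x = -138512/7 (x = -3/7 + (-14990 - 4797) = -3/7 - 19787 = -138512/7 ≈ -19787.)
x/T(-49, 157) + 19280/13708 = -138512/(7*(-156 - 1*157)) + 19280/13708 = -138512/(7*(-156 - 157)) + 19280*(1/13708) = -138512/7/(-313) + 4820/3427 = -138512/7*(-1/313) + 4820/3427 = 138512/2191 + 4820/3427 = 485241244/7508557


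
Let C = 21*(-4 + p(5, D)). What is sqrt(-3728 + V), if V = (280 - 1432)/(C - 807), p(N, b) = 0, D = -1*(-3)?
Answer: 4*I*sqrt(253649)/33 ≈ 61.047*I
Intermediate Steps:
D = 3
C = -84 (C = 21*(-4 + 0) = 21*(-4) = -84)
V = 128/99 (V = (280 - 1432)/(-84 - 807) = -1152/(-891) = -1152*(-1/891) = 128/99 ≈ 1.2929)
sqrt(-3728 + V) = sqrt(-3728 + 128/99) = sqrt(-368944/99) = 4*I*sqrt(253649)/33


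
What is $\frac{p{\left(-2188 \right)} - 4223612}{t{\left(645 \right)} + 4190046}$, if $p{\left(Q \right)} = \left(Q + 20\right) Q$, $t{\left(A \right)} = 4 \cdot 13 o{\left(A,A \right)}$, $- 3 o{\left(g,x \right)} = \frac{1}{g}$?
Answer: $\frac{503072910}{4053869479} \approx 0.1241$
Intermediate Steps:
$o{\left(g,x \right)} = - \frac{1}{3 g}$
$t{\left(A \right)} = - \frac{52}{3 A}$ ($t{\left(A \right)} = 4 \cdot 13 \left(- \frac{1}{3 A}\right) = 52 \left(- \frac{1}{3 A}\right) = - \frac{52}{3 A}$)
$p{\left(Q \right)} = Q \left(20 + Q\right)$ ($p{\left(Q \right)} = \left(20 + Q\right) Q = Q \left(20 + Q\right)$)
$\frac{p{\left(-2188 \right)} - 4223612}{t{\left(645 \right)} + 4190046} = \frac{- 2188 \left(20 - 2188\right) - 4223612}{- \frac{52}{3 \cdot 645} + 4190046} = \frac{\left(-2188\right) \left(-2168\right) - 4223612}{\left(- \frac{52}{3}\right) \frac{1}{645} + 4190046} = \frac{4743584 - 4223612}{- \frac{52}{1935} + 4190046} = \frac{519972}{\frac{8107738958}{1935}} = 519972 \cdot \frac{1935}{8107738958} = \frac{503072910}{4053869479}$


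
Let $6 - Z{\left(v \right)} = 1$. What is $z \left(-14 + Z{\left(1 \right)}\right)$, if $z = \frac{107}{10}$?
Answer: $- \frac{963}{10} \approx -96.3$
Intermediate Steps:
$Z{\left(v \right)} = 5$ ($Z{\left(v \right)} = 6 - 1 = 5$)
$z = \frac{107}{10}$ ($z = 107 \cdot \frac{1}{10} = \frac{107}{10} \approx 10.7$)
$z \left(-14 + Z{\left(1 \right)}\right) = \frac{107 \left(-14 + 5\right)}{10} = \frac{107}{10} \left(-9\right) = - \frac{963}{10}$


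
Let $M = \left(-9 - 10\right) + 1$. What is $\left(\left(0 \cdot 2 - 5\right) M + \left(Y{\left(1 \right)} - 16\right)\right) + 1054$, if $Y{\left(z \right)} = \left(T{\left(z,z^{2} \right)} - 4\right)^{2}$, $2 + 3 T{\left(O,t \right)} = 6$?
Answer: $\frac{10216}{9} \approx 1135.1$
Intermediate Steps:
$T{\left(O,t \right)} = \frac{4}{3}$ ($T{\left(O,t \right)} = - \frac{2}{3} + \frac{1}{3} \cdot 6 = - \frac{2}{3} + 2 = \frac{4}{3}$)
$Y{\left(z \right)} = \frac{64}{9}$ ($Y{\left(z \right)} = \left(\frac{4}{3} - 4\right)^{2} = \left(- \frac{8}{3}\right)^{2} = \frac{64}{9}$)
$M = -18$ ($M = -19 + 1 = -18$)
$\left(\left(0 \cdot 2 - 5\right) M + \left(Y{\left(1 \right)} - 16\right)\right) + 1054 = \left(\left(0 \cdot 2 - 5\right) \left(-18\right) + \left(\frac{64}{9} - 16\right)\right) + 1054 = \left(\left(0 - 5\right) \left(-18\right) - \frac{80}{9}\right) + 1054 = \left(\left(-5\right) \left(-18\right) - \frac{80}{9}\right) + 1054 = \left(90 - \frac{80}{9}\right) + 1054 = \frac{730}{9} + 1054 = \frac{10216}{9}$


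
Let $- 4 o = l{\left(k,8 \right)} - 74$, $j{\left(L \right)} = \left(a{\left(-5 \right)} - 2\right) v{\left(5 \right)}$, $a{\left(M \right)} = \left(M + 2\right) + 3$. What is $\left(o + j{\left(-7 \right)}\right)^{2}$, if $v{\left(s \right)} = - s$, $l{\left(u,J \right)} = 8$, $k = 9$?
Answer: $\frac{2809}{4} \approx 702.25$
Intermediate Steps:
$a{\left(M \right)} = 5 + M$ ($a{\left(M \right)} = \left(2 + M\right) + 3 = 5 + M$)
$j{\left(L \right)} = 10$ ($j{\left(L \right)} = \left(\left(5 - 5\right) - 2\right) \left(\left(-1\right) 5\right) = \left(0 - 2\right) \left(-5\right) = \left(-2\right) \left(-5\right) = 10$)
$o = \frac{33}{2}$ ($o = - \frac{8 - 74}{4} = \left(- \frac{1}{4}\right) \left(-66\right) = \frac{33}{2} \approx 16.5$)
$\left(o + j{\left(-7 \right)}\right)^{2} = \left(\frac{33}{2} + 10\right)^{2} = \left(\frac{53}{2}\right)^{2} = \frac{2809}{4}$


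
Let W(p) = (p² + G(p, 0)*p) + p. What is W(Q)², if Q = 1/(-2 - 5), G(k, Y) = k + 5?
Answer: 1600/2401 ≈ 0.66639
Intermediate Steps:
G(k, Y) = 5 + k
Q = -⅐ (Q = 1/(-7) = -⅐ ≈ -0.14286)
W(p) = p + p² + p*(5 + p) (W(p) = (p² + (5 + p)*p) + p = (p² + p*(5 + p)) + p = p + p² + p*(5 + p))
W(Q)² = (2*(-⅐)*(3 - ⅐))² = (2*(-⅐)*(20/7))² = (-40/49)² = 1600/2401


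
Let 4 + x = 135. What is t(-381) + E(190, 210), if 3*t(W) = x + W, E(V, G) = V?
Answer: 320/3 ≈ 106.67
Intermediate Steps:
x = 131 (x = -4 + 135 = 131)
t(W) = 131/3 + W/3 (t(W) = (131 + W)/3 = 131/3 + W/3)
t(-381) + E(190, 210) = (131/3 + (1/3)*(-381)) + 190 = (131/3 - 127) + 190 = -250/3 + 190 = 320/3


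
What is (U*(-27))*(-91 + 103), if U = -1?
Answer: 324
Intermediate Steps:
(U*(-27))*(-91 + 103) = (-1*(-27))*(-91 + 103) = 27*12 = 324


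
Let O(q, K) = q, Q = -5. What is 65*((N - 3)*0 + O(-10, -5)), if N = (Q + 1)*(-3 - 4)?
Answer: -650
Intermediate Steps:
N = 28 (N = (-5 + 1)*(-3 - 4) = -4*(-7) = 28)
65*((N - 3)*0 + O(-10, -5)) = 65*((28 - 3)*0 - 10) = 65*(25*0 - 10) = 65*(0 - 10) = 65*(-10) = -650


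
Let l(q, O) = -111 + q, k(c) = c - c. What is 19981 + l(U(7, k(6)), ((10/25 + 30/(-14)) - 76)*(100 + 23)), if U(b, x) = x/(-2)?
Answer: 19870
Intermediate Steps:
k(c) = 0
U(b, x) = -x/2 (U(b, x) = x*(-½) = -x/2)
19981 + l(U(7, k(6)), ((10/25 + 30/(-14)) - 76)*(100 + 23)) = 19981 + (-111 - ½*0) = 19981 + (-111 + 0) = 19981 - 111 = 19870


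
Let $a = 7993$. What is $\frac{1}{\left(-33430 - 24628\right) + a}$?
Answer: $- \frac{1}{50065} \approx -1.9974 \cdot 10^{-5}$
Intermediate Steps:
$\frac{1}{\left(-33430 - 24628\right) + a} = \frac{1}{\left(-33430 - 24628\right) + 7993} = \frac{1}{-58058 + 7993} = \frac{1}{-50065} = - \frac{1}{50065}$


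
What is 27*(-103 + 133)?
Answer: 810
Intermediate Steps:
27*(-103 + 133) = 27*30 = 810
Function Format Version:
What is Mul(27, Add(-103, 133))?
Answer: 810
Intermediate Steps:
Mul(27, Add(-103, 133)) = Mul(27, 30) = 810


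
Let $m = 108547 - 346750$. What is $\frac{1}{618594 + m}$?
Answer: $\frac{1}{380391} \approx 2.6289 \cdot 10^{-6}$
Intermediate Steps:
$m = -238203$ ($m = 108547 - 346750 = -238203$)
$\frac{1}{618594 + m} = \frac{1}{618594 - 238203} = \frac{1}{380391}$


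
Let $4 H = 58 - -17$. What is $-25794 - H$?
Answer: $- \frac{103251}{4} \approx -25813.0$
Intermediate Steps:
$H = \frac{75}{4}$ ($H = \frac{58 - -17}{4} = \frac{58 + 17}{4} = \frac{1}{4} \cdot 75 = \frac{75}{4} \approx 18.75$)
$-25794 - H = -25794 - \frac{75}{4} = - \frac{103251}{4}$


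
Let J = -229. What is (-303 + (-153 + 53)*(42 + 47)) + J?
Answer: -9432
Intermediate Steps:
(-303 + (-153 + 53)*(42 + 47)) + J = (-303 + (-153 + 53)*(42 + 47)) - 229 = (-303 - 100*89) - 229 = (-303 - 8900) - 229 = -9203 - 229 = -9432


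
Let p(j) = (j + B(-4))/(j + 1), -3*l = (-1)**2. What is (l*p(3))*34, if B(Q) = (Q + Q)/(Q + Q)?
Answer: -34/3 ≈ -11.333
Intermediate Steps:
B(Q) = 1 (B(Q) = (2*Q)/((2*Q)) = (2*Q)*(1/(2*Q)) = 1)
l = -1/3 (l = -1/3*(-1)**2 = -1/3*1 = -1/3 ≈ -0.33333)
p(j) = 1 (p(j) = (j + 1)/(j + 1) = (1 + j)/(1 + j) = 1)
(l*p(3))*34 = -1/3*1*34 = -1/3*34 = -34/3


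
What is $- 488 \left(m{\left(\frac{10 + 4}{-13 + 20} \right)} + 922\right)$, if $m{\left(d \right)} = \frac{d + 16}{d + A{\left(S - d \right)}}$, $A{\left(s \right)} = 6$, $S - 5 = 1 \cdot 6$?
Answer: $-451034$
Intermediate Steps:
$S = 11$ ($S = 5 + 1 \cdot 6 = 5 + 6 = 11$)
$m{\left(d \right)} = \frac{16 + d}{6 + d}$ ($m{\left(d \right)} = \frac{d + 16}{d + 6} = \frac{16 + d}{6 + d}$)
$- 488 \left(m{\left(\frac{10 + 4}{-13 + 20} \right)} + 922\right) = - 488 \left(\frac{16 + \frac{10 + 4}{-13 + 20}}{6 + \frac{10 + 4}{-13 + 20}} + 922\right) = - 488 \left(\frac{16 + \frac{14}{7}}{6 + \frac{14}{7}} + 922\right) = - 488 \left(\frac{16 + 14 \cdot \frac{1}{7}}{6 + 14 \cdot \frac{1}{7}} + 922\right) = - 488 \left(\frac{16 + 2}{6 + 2} + 922\right) = - 488 \left(\frac{1}{8} \cdot 18 + 922\right) = - 488 \left(\frac{9}{4} + 922\right) = \left(-488\right) \frac{3697}{4} = -451034$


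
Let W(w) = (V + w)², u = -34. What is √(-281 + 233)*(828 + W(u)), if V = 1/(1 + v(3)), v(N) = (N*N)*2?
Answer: 2859732*I*√3/361 ≈ 13721.0*I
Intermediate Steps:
v(N) = 2*N² (v(N) = N²*2 = 2*N²)
V = 1/19 (V = 1/(1 + 2*3²) = 1/(1 + 2*9) = 1/(1 + 18) = 1/19 ≈ 0.052632)
W(w) = (1/19 + w)²
√(-281 + 233)*(828 + W(u)) = √(-281 + 233)*(828 + (1 + 19*(-34))²/361) = √(-48)*(828 + (1 - 646)²/361) = (4*I*√3)*(828 + (1/361)*(-645)²) = (4*I*√3)*(828 + (1/361)*416025) = (4*I*√3)*(828 + 416025/361) = (4*I*√3)*(714933/361) = 2859732*I*√3/361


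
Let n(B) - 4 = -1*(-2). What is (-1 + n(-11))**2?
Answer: 25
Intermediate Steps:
n(B) = 6 (n(B) = 4 - 1*(-2) = 4 + 2 = 6)
(-1 + n(-11))**2 = (-1 + 6)**2 = 5**2 = 25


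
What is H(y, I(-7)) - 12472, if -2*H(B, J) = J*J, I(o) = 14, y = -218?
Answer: -12570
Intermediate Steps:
H(B, J) = -J²/2 (H(B, J) = -J*J/2 = -J²/2)
H(y, I(-7)) - 12472 = -½*14² - 12472 = -½*196 - 12472 = -98 - 12472 = -12570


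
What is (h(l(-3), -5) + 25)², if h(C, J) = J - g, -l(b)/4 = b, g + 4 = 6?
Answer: 324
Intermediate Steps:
g = 2 (g = -4 + 6 = 2)
l(b) = -4*b
h(C, J) = -2 + J (h(C, J) = J - 1*2 = J - 2 = -2 + J)
(h(l(-3), -5) + 25)² = ((-2 - 5) + 25)² = (-7 + 25)² = 18² = 324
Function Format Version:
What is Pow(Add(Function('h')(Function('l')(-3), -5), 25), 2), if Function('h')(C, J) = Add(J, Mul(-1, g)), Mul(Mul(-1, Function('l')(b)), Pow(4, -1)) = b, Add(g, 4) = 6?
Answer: 324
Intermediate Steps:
g = 2 (g = Add(-4, 6) = 2)
Function('l')(b) = Mul(-4, b)
Function('h')(C, J) = Add(-2, J) (Function('h')(C, J) = Add(J, Mul(-1, 2)) = Add(J, -2) = Add(-2, J))
Pow(Add(Function('h')(Function('l')(-3), -5), 25), 2) = Pow(Add(Add(-2, -5), 25), 2) = Pow(Add(-7, 25), 2) = Pow(18, 2) = 324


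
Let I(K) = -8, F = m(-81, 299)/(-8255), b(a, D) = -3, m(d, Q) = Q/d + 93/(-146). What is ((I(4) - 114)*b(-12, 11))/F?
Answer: 35730248580/51187 ≈ 6.9803e+5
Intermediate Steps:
m(d, Q) = -93/146 + Q/d (m(d, Q) = Q/d + 93*(-1/146) = Q/d - 93/146 = -93/146 + Q/d)
F = 51187/97623630 (F = (-93/146 + 299/(-81))/(-8255) = (-93/146 + 299*(-1/81))*(-1/8255) = (-93/146 - 299/81)*(-1/8255) = -51187/11826*(-1/8255) = 51187/97623630 ≈ 0.00052433)
((I(4) - 114)*b(-12, 11))/F = ((-8 - 114)*(-3))/(51187/97623630) = -122*(-3)*(97623630/51187) = 366*(97623630/51187) = 35730248580/51187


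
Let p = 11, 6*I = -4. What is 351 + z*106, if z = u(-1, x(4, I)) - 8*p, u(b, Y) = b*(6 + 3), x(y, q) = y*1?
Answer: -9931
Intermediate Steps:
I = -⅔ (I = (⅙)*(-4) = -⅔ ≈ -0.66667)
x(y, q) = y
u(b, Y) = 9*b (u(b, Y) = b*9 = 9*b)
z = -97 (z = 9*(-1) - 8*11 = -9 - 88 = -97)
351 + z*106 = 351 - 97*106 = 351 - 10282 = -9931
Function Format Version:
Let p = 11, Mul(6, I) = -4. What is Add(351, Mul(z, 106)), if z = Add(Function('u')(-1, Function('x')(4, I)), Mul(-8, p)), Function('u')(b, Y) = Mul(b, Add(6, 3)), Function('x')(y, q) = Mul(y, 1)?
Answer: -9931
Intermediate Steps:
I = Rational(-2, 3) (I = Mul(Rational(1, 6), -4) = Rational(-2, 3) ≈ -0.66667)
Function('x')(y, q) = y
Function('u')(b, Y) = Mul(9, b) (Function('u')(b, Y) = Mul(b, 9) = Mul(9, b))
z = -97 (z = Add(Mul(9, -1), Mul(-8, 11)) = Add(-9, -88) = -97)
Add(351, Mul(z, 106)) = Add(351, Mul(-97, 106)) = Add(351, -10282) = -9931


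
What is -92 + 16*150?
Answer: 2308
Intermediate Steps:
-92 + 16*150 = -92 + 2400 = 2308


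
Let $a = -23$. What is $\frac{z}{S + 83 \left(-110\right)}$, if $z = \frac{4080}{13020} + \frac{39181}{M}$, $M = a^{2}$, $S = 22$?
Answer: $- \frac{2846083}{348511548} \approx -0.0081664$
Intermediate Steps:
$M = 529$ ($M = \left(-23\right)^{2} = 529$)
$z = \frac{8538249}{114793}$ ($z = \frac{4080}{13020} + \frac{39181}{529} = 4080 \cdot \frac{1}{13020} + 39181 \cdot \frac{1}{529} = \frac{68}{217} + \frac{39181}{529} = \frac{8538249}{114793} \approx 74.38$)
$\frac{z}{S + 83 \left(-110\right)} = \frac{8538249}{114793 \left(22 + 83 \left(-110\right)\right)} = \frac{8538249}{114793 \left(22 - 9130\right)} = \frac{8538249}{114793 \left(-9108\right)} = \frac{8538249}{114793} \left(- \frac{1}{9108}\right) = - \frac{2846083}{348511548}$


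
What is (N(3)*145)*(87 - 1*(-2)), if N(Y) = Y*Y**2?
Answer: 348435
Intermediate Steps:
N(Y) = Y**3
(N(3)*145)*(87 - 1*(-2)) = (3**3*145)*(87 - 1*(-2)) = (27*145)*(87 + 2) = 3915*89 = 348435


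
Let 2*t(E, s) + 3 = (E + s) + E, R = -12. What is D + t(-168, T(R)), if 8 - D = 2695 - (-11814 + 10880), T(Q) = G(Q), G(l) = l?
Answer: -7593/2 ≈ -3796.5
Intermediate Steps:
T(Q) = Q
t(E, s) = -3/2 + E + s/2 (t(E, s) = -3/2 + ((E + s) + E)/2 = -3/2 + (s + 2*E)/2 = -3/2 + (E + s/2) = -3/2 + E + s/2)
D = -3621 (D = 8 - (2695 - (-11814 + 10880)) = 8 - (2695 - 1*(-934)) = 8 - (2695 + 934) = 8 - 1*3629 = 8 - 3629 = -3621)
D + t(-168, T(R)) = -3621 + (-3/2 - 168 + (½)*(-12)) = -3621 + (-3/2 - 168 - 6) = -3621 - 351/2 = -7593/2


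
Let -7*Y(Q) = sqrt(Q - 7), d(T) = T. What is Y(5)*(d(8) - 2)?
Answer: -6*I*sqrt(2)/7 ≈ -1.2122*I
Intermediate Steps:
Y(Q) = -sqrt(-7 + Q)/7 (Y(Q) = -sqrt(Q - 7)/7 = -sqrt(-7 + Q)/7)
Y(5)*(d(8) - 2) = (-sqrt(-7 + 5)/7)*(8 - 2) = -I*sqrt(2)/7*6 = -6*I*sqrt(2)/7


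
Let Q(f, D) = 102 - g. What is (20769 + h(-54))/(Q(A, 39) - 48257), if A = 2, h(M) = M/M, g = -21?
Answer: -10385/24067 ≈ -0.43150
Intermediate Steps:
h(M) = 1
Q(f, D) = 123 (Q(f, D) = 102 - 1*(-21) = 102 + 21 = 123)
(20769 + h(-54))/(Q(A, 39) - 48257) = (20769 + 1)/(123 - 48257) = 20770/(-48134) = 20770*(-1/48134) = -10385/24067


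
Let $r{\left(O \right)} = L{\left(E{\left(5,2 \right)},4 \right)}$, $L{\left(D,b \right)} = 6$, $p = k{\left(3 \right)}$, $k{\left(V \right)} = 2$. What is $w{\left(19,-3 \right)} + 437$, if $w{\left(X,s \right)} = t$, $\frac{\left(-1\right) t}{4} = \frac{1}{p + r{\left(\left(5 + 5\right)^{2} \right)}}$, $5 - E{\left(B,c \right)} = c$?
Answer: $\frac{873}{2} \approx 436.5$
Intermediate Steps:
$E{\left(B,c \right)} = 5 - c$
$p = 2$
$r{\left(O \right)} = 6$
$t = - \frac{1}{2}$ ($t = - \frac{4}{2 + 6} = - \frac{4}{8} = \left(-4\right) \frac{1}{8} = - \frac{1}{2} \approx -0.5$)
$w{\left(X,s \right)} = - \frac{1}{2}$
$w{\left(19,-3 \right)} + 437 = - \frac{1}{2} + 437 = \frac{873}{2}$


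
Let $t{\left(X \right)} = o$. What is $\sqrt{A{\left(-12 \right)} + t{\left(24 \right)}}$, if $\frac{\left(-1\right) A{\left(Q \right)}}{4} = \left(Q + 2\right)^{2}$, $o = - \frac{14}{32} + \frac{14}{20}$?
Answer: $\frac{i \sqrt{159895}}{20} \approx 19.993 i$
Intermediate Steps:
$o = \frac{21}{80}$ ($o = \left(-14\right) \frac{1}{32} + 14 \cdot \frac{1}{20} = - \frac{7}{16} + \frac{7}{10} = \frac{21}{80} \approx 0.2625$)
$t{\left(X \right)} = \frac{21}{80}$
$A{\left(Q \right)} = - 4 \left(2 + Q\right)^{2}$ ($A{\left(Q \right)} = - 4 \left(Q + 2\right)^{2} = - 4 \left(2 + Q\right)^{2}$)
$\sqrt{A{\left(-12 \right)} + t{\left(24 \right)}} = \sqrt{- 4 \left(2 - 12\right)^{2} + \frac{21}{80}} = \sqrt{- 4 \left(-10\right)^{2} + \frac{21}{80}} = \sqrt{\left(-4\right) 100 + \frac{21}{80}} = \sqrt{-400 + \frac{21}{80}} = \sqrt{- \frac{31979}{80}} = \frac{i \sqrt{159895}}{20}$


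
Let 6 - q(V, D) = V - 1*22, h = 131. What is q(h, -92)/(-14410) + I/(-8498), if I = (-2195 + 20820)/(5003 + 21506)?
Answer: 5733695599/811547718905 ≈ 0.0070651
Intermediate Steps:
I = 18625/26509 ≈ 0.70259
q(V, D) = 28 - V (q(V, D) = 6 - (V - 1*22) = 6 - (V - 22) = 6 - (-22 + V) = 6 + (22 - V) = 28 - V)
q(h, -92)/(-14410) + I/(-8498) = (28 - 1*131)/(-14410) + (18625/26509)/(-8498) = (28 - 131)*(-1/14410) + (18625/26509)*(-1/8498) = -103*(-1/14410) - 18625/225273482 = 103/14410 - 18625/225273482 = 5733695599/811547718905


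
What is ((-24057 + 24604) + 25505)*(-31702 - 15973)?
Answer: -1242029100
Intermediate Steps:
((-24057 + 24604) + 25505)*(-31702 - 15973) = (547 + 25505)*(-47675) = 26052*(-47675) = -1242029100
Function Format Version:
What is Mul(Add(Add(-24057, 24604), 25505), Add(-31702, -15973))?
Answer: -1242029100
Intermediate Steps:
Mul(Add(Add(-24057, 24604), 25505), Add(-31702, -15973)) = Mul(Add(547, 25505), -47675) = Mul(26052, -47675) = -1242029100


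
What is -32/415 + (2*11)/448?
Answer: -2603/92960 ≈ -0.028001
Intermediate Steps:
-32/415 + (2*11)/448 = -32*1/415 + 22*(1/448) = -32/415 + 11/224 = -2603/92960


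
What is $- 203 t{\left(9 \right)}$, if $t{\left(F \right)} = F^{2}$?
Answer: $-16443$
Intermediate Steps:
$- 203 t{\left(9 \right)} = - 203 \cdot 9^{2} = \left(-203\right) 81 = -16443$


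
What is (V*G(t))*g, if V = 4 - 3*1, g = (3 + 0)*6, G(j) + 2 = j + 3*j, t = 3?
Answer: 180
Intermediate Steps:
G(j) = -2 + 4*j (G(j) = -2 + (j + 3*j) = -2 + 4*j)
g = 18 (g = 3*6 = 18)
V = 1 (V = 4 - 3 = 1)
(V*G(t))*g = (1*(-2 + 4*3))*18 = (1*(-2 + 12))*18 = (1*10)*18 = 10*18 = 180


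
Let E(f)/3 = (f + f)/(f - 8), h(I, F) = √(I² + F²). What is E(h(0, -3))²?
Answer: 324/25 ≈ 12.960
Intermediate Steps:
h(I, F) = √(F² + I²)
E(f) = 6*f/(-8 + f) (E(f) = 3*((f + f)/(f - 8)) = 3*((2*f)/(-8 + f)) = 3*(2*f/(-8 + f)) = 6*f/(-8 + f))
E(h(0, -3))² = (6*√((-3)² + 0²)/(-8 + √((-3)² + 0²)))² = (6*√(9 + 0)/(-8 + √(9 + 0)))² = (6*√9/(-8 + √9))² = (6*3/(-8 + 3))² = (6*3/(-5))² = (6*3*(-⅕))² = (-18/5)² = 324/25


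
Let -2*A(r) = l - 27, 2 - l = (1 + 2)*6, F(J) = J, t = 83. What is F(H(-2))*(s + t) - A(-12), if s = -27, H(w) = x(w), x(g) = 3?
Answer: 293/2 ≈ 146.50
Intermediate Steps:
H(w) = 3
l = -16 (l = 2 - (1 + 2)*6 = 2 - 3*6 = 2 - 1*18 = 2 - 18 = -16)
A(r) = 43/2 (A(r) = -(-16 - 27)/2 = -½*(-43) = 43/2)
F(H(-2))*(s + t) - A(-12) = 3*(-27 + 83) - 1*43/2 = 3*56 - 43/2 = 168 - 43/2 = 293/2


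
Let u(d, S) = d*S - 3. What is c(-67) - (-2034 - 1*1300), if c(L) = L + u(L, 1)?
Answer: 3197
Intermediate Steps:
u(d, S) = -3 + S*d (u(d, S) = S*d - 3 = -3 + S*d)
c(L) = -3 + 2*L (c(L) = L + (-3 + 1*L) = L + (-3 + L) = -3 + 2*L)
c(-67) - (-2034 - 1*1300) = (-3 + 2*(-67)) - (-2034 - 1*1300) = (-3 - 134) - (-2034 - 1300) = -137 - 1*(-3334) = -137 + 3334 = 3197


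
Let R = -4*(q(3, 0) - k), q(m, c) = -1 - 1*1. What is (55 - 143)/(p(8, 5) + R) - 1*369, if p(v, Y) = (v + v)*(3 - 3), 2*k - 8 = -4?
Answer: -749/2 ≈ -374.50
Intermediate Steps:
k = 2 (k = 4 + (1/2)*(-4) = 4 - 2 = 2)
q(m, c) = -2 (q(m, c) = -1 - 1 = -2)
p(v, Y) = 0 (p(v, Y) = (2*v)*0 = 0)
R = 16 (R = -4*(-2 - 1*2) = -4*(-2 - 2) = -4*(-4) = 16)
(55 - 143)/(p(8, 5) + R) - 1*369 = (55 - 143)/(0 + 16) - 1*369 = -88/16 - 369 = -88*1/16 - 369 = -11/2 - 369 = -749/2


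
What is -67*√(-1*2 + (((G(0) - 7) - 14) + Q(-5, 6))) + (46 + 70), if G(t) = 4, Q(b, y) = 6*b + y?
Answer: 116 - 67*I*√43 ≈ 116.0 - 439.35*I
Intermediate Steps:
Q(b, y) = y + 6*b
-67*√(-1*2 + (((G(0) - 7) - 14) + Q(-5, 6))) + (46 + 70) = -67*√(-1*2 + (((4 - 7) - 14) + (6 + 6*(-5)))) + (46 + 70) = -67*√(-2 + ((-3 - 14) + (6 - 30))) + 116 = -67*√(-2 + (-17 - 24)) + 116 = -67*√(-2 - 41) + 116 = -67*I*√43 + 116 = 116 - 67*I*√43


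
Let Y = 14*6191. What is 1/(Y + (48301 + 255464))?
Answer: 1/390439 ≈ 2.5612e-6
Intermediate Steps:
Y = 86674
1/(Y + (48301 + 255464)) = 1/(86674 + (48301 + 255464)) = 1/(86674 + 303765) = 1/390439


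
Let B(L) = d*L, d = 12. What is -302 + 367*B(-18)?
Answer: -79574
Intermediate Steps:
B(L) = 12*L
-302 + 367*B(-18) = -302 + 367*(12*(-18)) = -302 + 367*(-216) = -302 - 79272 = -79574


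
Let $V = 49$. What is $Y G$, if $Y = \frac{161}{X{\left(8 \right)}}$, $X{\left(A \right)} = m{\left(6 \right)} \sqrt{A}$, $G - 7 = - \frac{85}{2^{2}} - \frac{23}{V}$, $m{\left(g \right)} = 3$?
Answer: $- \frac{66355 \sqrt{2}}{336} \approx -279.29$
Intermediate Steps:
$G = - \frac{2885}{196}$ ($G = 7 - \left(\frac{23}{49} + \frac{85}{4}\right) = 7 - \frac{4257}{196} = - \frac{2885}{196} \approx -14.719$)
$X{\left(A \right)} = 3 \sqrt{A}$
$Y = \frac{161 \sqrt{2}}{12}$ ($Y = \frac{161}{3 \sqrt{8}} = \frac{161}{3 \cdot 2 \sqrt{2}} = \frac{161}{6 \sqrt{2}} = 161 \frac{\sqrt{2}}{12} = \frac{161 \sqrt{2}}{12} \approx 18.974$)
$Y G = \frac{161 \sqrt{2}}{12} \left(- \frac{2885}{196}\right) = - \frac{66355 \sqrt{2}}{336}$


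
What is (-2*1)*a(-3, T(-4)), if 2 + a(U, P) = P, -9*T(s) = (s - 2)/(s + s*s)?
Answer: 35/9 ≈ 3.8889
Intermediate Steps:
T(s) = -(-2 + s)/(9*(s + s²)) (T(s) = -(s - 2)/(9*(s + s*s)) = -(-2 + s)/(9*(s + s²)))
a(U, P) = -2 + P
(-2*1)*a(-3, T(-4)) = (-2*1)*(-2 + (⅑)*(2 - 1*(-4))/(-4*(1 - 4))) = -2*(-2 + (⅑)*(-¼)*(2 + 4)/(-3)) = -2*(-2 + (⅑)*(-¼)*(-⅓)*6) = -2*(-2 + 1/18) = -2*(-35/18) = 35/9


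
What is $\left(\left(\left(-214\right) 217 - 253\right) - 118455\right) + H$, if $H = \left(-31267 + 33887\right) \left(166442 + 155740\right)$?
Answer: $843951694$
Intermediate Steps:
$H = 844116840$ ($H = 2620 \cdot 322182 = 844116840$)
$\left(\left(\left(-214\right) 217 - 253\right) - 118455\right) + H = \left(\left(\left(-214\right) 217 - 253\right) - 118455\right) + 844116840 = \left(\left(-46438 - 253\right) - 118455\right) + 844116840 = \left(-46691 - 118455\right) + 844116840 = -165146 + 844116840 = 843951694$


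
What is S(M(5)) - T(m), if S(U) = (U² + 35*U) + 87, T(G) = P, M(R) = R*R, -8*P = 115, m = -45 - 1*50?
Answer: 12811/8 ≈ 1601.4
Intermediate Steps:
m = -95 (m = -45 - 50 = -95)
P = -115/8 (P = -⅛*115 = -115/8 ≈ -14.375)
M(R) = R²
T(G) = -115/8
S(U) = 87 + U² + 35*U
S(M(5)) - T(m) = (87 + (5²)² + 35*5²) - 1*(-115/8) = (87 + 25² + 35*25) + 115/8 = (87 + 625 + 875) + 115/8 = 1587 + 115/8 = 12811/8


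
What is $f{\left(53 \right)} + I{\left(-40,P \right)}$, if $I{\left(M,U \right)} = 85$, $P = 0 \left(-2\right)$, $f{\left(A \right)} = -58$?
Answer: $27$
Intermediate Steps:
$P = 0$
$f{\left(53 \right)} + I{\left(-40,P \right)} = -58 + 85 = 27$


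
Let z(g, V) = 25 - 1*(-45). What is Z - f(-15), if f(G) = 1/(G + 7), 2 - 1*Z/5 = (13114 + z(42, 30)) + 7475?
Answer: -826279/8 ≈ -1.0328e+5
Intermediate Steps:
z(g, V) = 70 (z(g, V) = 25 + 45 = 70)
Z = -103285 (Z = 10 - 5*((13114 + 70) + 7475) = 10 - 5*(13184 + 7475) = 10 - 5*20659 = 10 - 103295 = -103285)
f(G) = 1/(7 + G)
Z - f(-15) = -103285 - 1/(7 - 15) = -103285 - 1/(-8) = -103285 - 1*(-⅛) = -103285 + ⅛ = -826279/8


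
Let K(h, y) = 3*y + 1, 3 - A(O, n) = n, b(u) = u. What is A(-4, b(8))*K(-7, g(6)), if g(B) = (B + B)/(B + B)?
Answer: -20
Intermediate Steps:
g(B) = 1 (g(B) = (2*B)/((2*B)) = (2*B)*(1/(2*B)) = 1)
A(O, n) = 3 - n
K(h, y) = 1 + 3*y
A(-4, b(8))*K(-7, g(6)) = (3 - 1*8)*(1 + 3*1) = (3 - 8)*(1 + 3) = -5*4 = -20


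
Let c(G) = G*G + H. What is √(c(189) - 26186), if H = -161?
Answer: √9374 ≈ 96.819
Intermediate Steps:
c(G) = -161 + G² (c(G) = G*G - 161 = G² - 161 = -161 + G²)
√(c(189) - 26186) = √((-161 + 189²) - 26186) = √((-161 + 35721) - 26186) = √(35560 - 26186) = √9374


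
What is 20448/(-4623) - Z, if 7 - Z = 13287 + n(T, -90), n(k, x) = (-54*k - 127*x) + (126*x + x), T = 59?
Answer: 15548038/1541 ≈ 10090.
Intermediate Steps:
n(k, x) = -54*k (n(k, x) = (-127*x - 54*k) + 127*x = -54*k)
Z = -10094 (Z = 7 - (13287 - 54*59) = 7 - (13287 - 3186) = 7 - 1*10101 = 7 - 10101 = -10094)
20448/(-4623) - Z = 20448/(-4623) - 1*(-10094) = 20448*(-1/4623) + 10094 = -6816/1541 + 10094 = 15548038/1541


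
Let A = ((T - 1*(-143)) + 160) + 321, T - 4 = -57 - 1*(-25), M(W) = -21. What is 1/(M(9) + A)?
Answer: 1/575 ≈ 0.0017391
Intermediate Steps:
T = -28 (T = 4 + (-57 - 1*(-25)) = 4 + (-57 + 25) = 4 - 32 = -28)
A = 596 (A = ((-28 - 1*(-143)) + 160) + 321 = ((-28 + 143) + 160) + 321 = (115 + 160) + 321 = 275 + 321 = 596)
1/(M(9) + A) = 1/(-21 + 596) = 1/575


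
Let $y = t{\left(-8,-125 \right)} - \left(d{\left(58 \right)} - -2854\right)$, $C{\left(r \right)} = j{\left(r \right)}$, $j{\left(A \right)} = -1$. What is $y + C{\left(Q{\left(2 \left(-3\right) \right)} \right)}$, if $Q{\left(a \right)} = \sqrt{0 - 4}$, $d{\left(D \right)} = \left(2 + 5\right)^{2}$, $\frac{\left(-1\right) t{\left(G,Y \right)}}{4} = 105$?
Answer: $-3324$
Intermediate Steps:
$t{\left(G,Y \right)} = -420$ ($t{\left(G,Y \right)} = \left(-4\right) 105 = -420$)
$d{\left(D \right)} = 49$ ($d{\left(D \right)} = 7^{2} = 49$)
$Q{\left(a \right)} = 2 i$ ($Q{\left(a \right)} = \sqrt{-4} = 2 i$)
$C{\left(r \right)} = -1$
$y = -3323$ ($y = -420 - \left(49 - -2854\right) = -420 - \left(49 + 2854\right) = -420 - 2903 = -3323$)
$y + C{\left(Q{\left(2 \left(-3\right) \right)} \right)} = -3323 - 1 = -3324$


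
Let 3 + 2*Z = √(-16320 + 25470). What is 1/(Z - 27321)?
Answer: -7286/199071125 - 2*√366/597213375 ≈ -3.6664e-5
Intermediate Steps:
Z = -3/2 + 5*√366/2 (Z = -3/2 + √(-16320 + 25470)/2 = -3/2 + √9150/2 = -3/2 + (5*√366)/2 = -3/2 + 5*√366/2 ≈ 46.328)
1/(Z - 27321) = 1/((-3/2 + 5*√366/2) - 27321) = 1/(-54645/2 + 5*√366/2)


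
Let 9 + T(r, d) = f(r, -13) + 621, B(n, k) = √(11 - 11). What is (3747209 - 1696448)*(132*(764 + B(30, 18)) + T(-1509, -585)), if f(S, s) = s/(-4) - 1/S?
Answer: 418650677313247/2012 ≈ 2.0808e+11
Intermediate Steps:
f(S, s) = -1/S - s/4 (f(S, s) = s*(-¼) - 1/S = -s/4 - 1/S = -1/S - s/4)
B(n, k) = 0 (B(n, k) = √0 = 0)
T(r, d) = 2461/4 - 1/r (T(r, d) = -9 + ((-1/r - ¼*(-13)) + 621) = -9 + ((-1/r + 13/4) + 621) = -9 + ((13/4 - 1/r) + 621) = -9 + (2497/4 - 1/r) = 2461/4 - 1/r)
(3747209 - 1696448)*(132*(764 + B(30, 18)) + T(-1509, -585)) = (3747209 - 1696448)*(132*(764 + 0) + (2461/4 - 1/(-1509))) = 2050761*(132*764 + (2461/4 - 1*(-1/1509))) = 2050761*(100848 + (2461/4 + 1/1509)) = 2050761*(100848 + 3713653/6036) = 2050761*(612432181/6036) = 418650677313247/2012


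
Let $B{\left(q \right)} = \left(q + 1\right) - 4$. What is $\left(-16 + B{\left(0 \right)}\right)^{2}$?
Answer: $361$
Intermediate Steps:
$B{\left(q \right)} = -3 + q$ ($B{\left(q \right)} = \left(1 + q\right) - 4 = -3 + q$)
$\left(-16 + B{\left(0 \right)}\right)^{2} = \left(-16 + \left(-3 + 0\right)\right)^{2} = \left(-16 - 3\right)^{2} = \left(-19\right)^{2} = 361$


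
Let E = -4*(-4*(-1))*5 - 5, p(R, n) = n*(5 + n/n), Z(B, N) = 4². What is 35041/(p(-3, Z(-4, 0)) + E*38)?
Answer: -35041/3134 ≈ -11.181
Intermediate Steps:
Z(B, N) = 16
p(R, n) = 6*n (p(R, n) = n*(5 + 1) = n*6 = 6*n)
E = -85 (E = -16*5 - 5 = -4*20 - 5 = -80 - 5 = -85)
35041/(p(-3, Z(-4, 0)) + E*38) = 35041/(6*16 - 85*38) = 35041/(96 - 3230) = 35041/(-3134) = 35041*(-1/3134) = -35041/3134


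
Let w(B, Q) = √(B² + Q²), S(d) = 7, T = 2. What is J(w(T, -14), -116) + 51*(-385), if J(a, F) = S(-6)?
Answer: -19628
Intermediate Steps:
J(a, F) = 7
J(w(T, -14), -116) + 51*(-385) = 7 + 51*(-385) = 7 - 19635 = -19628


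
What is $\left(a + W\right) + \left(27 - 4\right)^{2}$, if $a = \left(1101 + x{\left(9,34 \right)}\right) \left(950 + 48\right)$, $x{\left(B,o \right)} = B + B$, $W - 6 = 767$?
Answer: $1118064$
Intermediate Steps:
$W = 773$ ($W = 6 + 767 = 773$)
$x{\left(B,o \right)} = 2 B$
$a = 1116762$ ($a = \left(1101 + 2 \cdot 9\right) \left(950 + 48\right) = \left(1101 + 18\right) 998 = 1119 \cdot 998 = 1116762$)
$\left(a + W\right) + \left(27 - 4\right)^{2} = \left(1116762 + 773\right) + \left(27 - 4\right)^{2} = 1117535 + 23^{2} = 1117535 + 529 = 1118064$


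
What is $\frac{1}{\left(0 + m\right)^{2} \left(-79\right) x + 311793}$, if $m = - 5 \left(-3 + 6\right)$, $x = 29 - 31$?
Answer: $\frac{1}{347343} \approx 2.879 \cdot 10^{-6}$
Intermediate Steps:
$x = -2$ ($x = 29 - 31 = -2$)
$m = -15$ ($m = \left(-5\right) 3 = -15$)
$\frac{1}{\left(0 + m\right)^{2} \left(-79\right) x + 311793} = \frac{1}{\left(0 - 15\right)^{2} \left(-79\right) \left(-2\right) + 311793} = \frac{1}{\left(-15\right)^{2} \left(-79\right) \left(-2\right) + 311793} = \frac{1}{225 \left(-79\right) \left(-2\right) + 311793} = \frac{1}{\left(-17775\right) \left(-2\right) + 311793} = \frac{1}{35550 + 311793} = \frac{1}{347343}$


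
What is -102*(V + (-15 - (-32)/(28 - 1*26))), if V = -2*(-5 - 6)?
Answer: -2346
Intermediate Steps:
V = 22 (V = -2*(-11) = 22)
-102*(V + (-15 - (-32)/(28 - 1*26))) = -102*(22 + (-15 - (-32)/(28 - 1*26))) = -102*(22 + (-15 - (-32)/(28 - 26))) = -102*(22 + (-15 - (-32)/2)) = -102*(22 + (-15 - 1*(-16))) = -102*(22 + (-15 + 16)) = -102*(22 + 1) = -102*23 = -2346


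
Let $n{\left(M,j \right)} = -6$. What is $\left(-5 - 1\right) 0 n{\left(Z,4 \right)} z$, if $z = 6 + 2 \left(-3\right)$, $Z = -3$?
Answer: $0$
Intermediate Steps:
$z = 0$ ($z = 6 - 6 = 0$)
$\left(-5 - 1\right) 0 n{\left(Z,4 \right)} z = \left(-5 - 1\right) 0 \left(-6\right) 0 = \left(-6\right) 0 \left(-6\right) 0 = 0 \left(-6\right) 0 = 0 \cdot 0 = 0$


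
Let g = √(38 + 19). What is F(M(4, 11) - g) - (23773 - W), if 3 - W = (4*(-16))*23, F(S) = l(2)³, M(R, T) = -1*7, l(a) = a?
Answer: -22290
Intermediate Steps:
g = √57 ≈ 7.5498
M(R, T) = -7
F(S) = 8 (F(S) = 2³ = 8)
W = 1475 (W = 3 - 4*(-16)*23 = 3 - (-64)*23 = 3 - 1*(-1472) = 3 + 1472 = 1475)
F(M(4, 11) - g) - (23773 - W) = 8 - (23773 - 1*1475) = 8 - (23773 - 1475) = 8 - 1*22298 = 8 - 22298 = -22290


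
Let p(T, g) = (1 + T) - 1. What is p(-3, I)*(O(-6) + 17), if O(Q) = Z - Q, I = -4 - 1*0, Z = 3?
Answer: -78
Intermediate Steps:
I = -4 (I = -4 + 0 = -4)
p(T, g) = T
O(Q) = 3 - Q
p(-3, I)*(O(-6) + 17) = -3*((3 - 1*(-6)) + 17) = -3*((3 + 6) + 17) = -3*(9 + 17) = -3*26 = -78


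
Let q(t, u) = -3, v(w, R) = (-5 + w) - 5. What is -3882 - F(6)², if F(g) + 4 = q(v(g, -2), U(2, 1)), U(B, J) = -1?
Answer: -3931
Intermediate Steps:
v(w, R) = -10 + w
F(g) = -7 (F(g) = -4 - 3 = -7)
-3882 - F(6)² = -3882 - 1*(-7)² = -3882 - 1*49 = -3882 - 49 = -3931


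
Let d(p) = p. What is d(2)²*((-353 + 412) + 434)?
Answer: 1972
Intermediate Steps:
d(2)²*((-353 + 412) + 434) = 2²*((-353 + 412) + 434) = 4*(59 + 434) = 4*493 = 1972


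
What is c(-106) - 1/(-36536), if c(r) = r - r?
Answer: 1/36536 ≈ 2.7370e-5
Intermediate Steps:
c(r) = 0
c(-106) - 1/(-36536) = 0 - 1/(-36536) = 0 - 1*(-1/36536) = 0 + 1/36536 = 1/36536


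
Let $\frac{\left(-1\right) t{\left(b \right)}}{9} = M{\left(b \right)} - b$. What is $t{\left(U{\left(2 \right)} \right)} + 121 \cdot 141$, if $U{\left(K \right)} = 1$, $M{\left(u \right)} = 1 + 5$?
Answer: $17016$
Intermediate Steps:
$M{\left(u \right)} = 6$
$t{\left(b \right)} = -54 + 9 b$ ($t{\left(b \right)} = - 9 \left(6 - b\right) = -54 + 9 b$)
$t{\left(U{\left(2 \right)} \right)} + 121 \cdot 141 = \left(-54 + 9 \cdot 1\right) + 121 \cdot 141 = \left(-54 + 9\right) + 17061 = -45 + 17061 = 17016$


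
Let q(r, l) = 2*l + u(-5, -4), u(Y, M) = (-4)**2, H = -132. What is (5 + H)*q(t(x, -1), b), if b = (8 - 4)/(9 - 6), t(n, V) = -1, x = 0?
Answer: -7112/3 ≈ -2370.7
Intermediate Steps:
u(Y, M) = 16
b = 4/3 ≈ 1.3333
q(r, l) = 16 + 2*l (q(r, l) = 2*l + 16 = 16 + 2*l)
(5 + H)*q(t(x, -1), b) = (5 - 132)*(16 + 2*(4/3)) = -127*(16 + 8/3) = -127*56/3 = -7112/3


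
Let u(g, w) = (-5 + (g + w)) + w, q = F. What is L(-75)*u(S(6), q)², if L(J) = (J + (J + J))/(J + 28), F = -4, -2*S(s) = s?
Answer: 57600/47 ≈ 1225.5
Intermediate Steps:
S(s) = -s/2
q = -4
u(g, w) = -5 + g + 2*w (u(g, w) = (-5 + g + w) + w = -5 + g + 2*w)
L(J) = 3*J/(28 + J) (L(J) = (J + 2*J)/(28 + J) = (3*J)/(28 + J) = 3*J/(28 + J))
L(-75)*u(S(6), q)² = (3*(-75)/(28 - 75))*(-5 - ½*6 + 2*(-4))² = (3*(-75)/(-47))*(-5 - 3 - 8)² = (3*(-75)*(-1/47))*(-16)² = (225/47)*256 = 57600/47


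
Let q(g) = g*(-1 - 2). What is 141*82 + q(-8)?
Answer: 11586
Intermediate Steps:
q(g) = -3*g (q(g) = g*(-3) = -3*g)
141*82 + q(-8) = 141*82 - 3*(-8) = 11562 + 24 = 11586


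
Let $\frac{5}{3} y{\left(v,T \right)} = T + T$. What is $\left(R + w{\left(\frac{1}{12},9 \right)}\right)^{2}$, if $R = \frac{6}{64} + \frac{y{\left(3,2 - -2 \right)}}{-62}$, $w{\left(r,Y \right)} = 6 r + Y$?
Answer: $\frac{2227934401}{24601600} \approx 90.561$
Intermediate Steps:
$w{\left(r,Y \right)} = Y + 6 r$
$y{\left(v,T \right)} = \frac{6 T}{5}$ ($y{\left(v,T \right)} = \frac{3 \left(T + T\right)}{5} = \frac{3 \cdot 2 T}{5} = \frac{6 T}{5}$)
$R = \frac{81}{4960}$ ($R = \frac{6}{64} + \frac{\frac{6}{5} \left(2 - -2\right)}{-62} = 6 \cdot \frac{1}{64} + \frac{6 \left(2 + 2\right)}{5} \left(- \frac{1}{62}\right) = \frac{3}{32} + \frac{6}{5} \cdot 4 \left(- \frac{1}{62}\right) = \frac{3}{32} + \frac{24}{5} \left(- \frac{1}{62}\right) = \frac{3}{32} - \frac{12}{155} = \frac{81}{4960} \approx 0.016331$)
$\left(R + w{\left(\frac{1}{12},9 \right)}\right)^{2} = \left(\frac{81}{4960} + \left(9 + \frac{6}{12}\right)\right)^{2} = \left(\frac{81}{4960} + \left(9 + 6 \cdot \frac{1}{12}\right)\right)^{2} = \left(\frac{81}{4960} + \left(9 + \frac{1}{2}\right)\right)^{2} = \left(\frac{81}{4960} + \frac{19}{2}\right)^{2} = \left(\frac{47201}{4960}\right)^{2} = \frac{2227934401}{24601600}$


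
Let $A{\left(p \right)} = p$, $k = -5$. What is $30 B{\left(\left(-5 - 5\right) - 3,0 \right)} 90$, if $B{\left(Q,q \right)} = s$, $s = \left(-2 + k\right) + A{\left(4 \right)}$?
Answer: $-8100$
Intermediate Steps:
$s = -3$ ($s = \left(-2 - 5\right) + 4 = -7 + 4 = -3$)
$B{\left(Q,q \right)} = -3$
$30 B{\left(\left(-5 - 5\right) - 3,0 \right)} 90 = 30 \left(-3\right) 90 = \left(-90\right) 90 = -8100$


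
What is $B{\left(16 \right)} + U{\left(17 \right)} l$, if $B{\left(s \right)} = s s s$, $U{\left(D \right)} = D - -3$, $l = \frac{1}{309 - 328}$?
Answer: $\frac{77804}{19} \approx 4094.9$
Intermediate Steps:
$l = - \frac{1}{19}$ ($l = \frac{1}{-19} = - \frac{1}{19} \approx -0.052632$)
$U{\left(D \right)} = 3 + D$ ($U{\left(D \right)} = D + 3 = 3 + D$)
$B{\left(s \right)} = s^{3}$ ($B{\left(s \right)} = s^{2} s = s^{3}$)
$B{\left(16 \right)} + U{\left(17 \right)} l = 16^{3} + \left(3 + 17\right) \left(- \frac{1}{19}\right) = 4096 + 20 \left(- \frac{1}{19}\right) = 4096 - \frac{20}{19} = \frac{77804}{19}$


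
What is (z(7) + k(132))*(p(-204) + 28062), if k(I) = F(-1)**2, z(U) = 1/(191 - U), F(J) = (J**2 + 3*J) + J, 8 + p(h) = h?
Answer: 23073725/92 ≈ 2.5080e+5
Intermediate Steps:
p(h) = -8 + h
F(J) = J**2 + 4*J
k(I) = 9 (k(I) = (-(4 - 1))**2 = (-1*3)**2 = (-3)**2 = 9)
(z(7) + k(132))*(p(-204) + 28062) = (-1/(-191 + 7) + 9)*((-8 - 204) + 28062) = (-1/(-184) + 9)*(-212 + 28062) = (-1*(-1/184) + 9)*27850 = (1/184 + 9)*27850 = (1657/184)*27850 = 23073725/92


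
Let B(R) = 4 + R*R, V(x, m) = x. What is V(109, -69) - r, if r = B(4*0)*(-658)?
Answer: 2741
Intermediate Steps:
B(R) = 4 + R²
r = -2632 (r = (4 + (4*0)²)*(-658) = (4 + 0²)*(-658) = (4 + 0)*(-658) = 4*(-658) = -2632)
V(109, -69) - r = 109 - 1*(-2632) = 109 + 2632 = 2741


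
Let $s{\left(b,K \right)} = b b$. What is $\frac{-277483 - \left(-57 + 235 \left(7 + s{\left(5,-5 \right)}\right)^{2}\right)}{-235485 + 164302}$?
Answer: $\frac{518066}{71183} \approx 7.2779$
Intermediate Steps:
$s{\left(b,K \right)} = b^{2}$
$\frac{-277483 - \left(-57 + 235 \left(7 + s{\left(5,-5 \right)}\right)^{2}\right)}{-235485 + 164302} = \frac{-277483 + \left(- 235 \left(7 + 5^{2}\right)^{2} + 57\right)}{-235485 + 164302} = \frac{-277483 + \left(- 235 \left(7 + 25\right)^{2} + 57\right)}{-71183} = \left(-277483 + \left(- 235 \cdot 32^{2} + 57\right)\right) \left(- \frac{1}{71183}\right) = \left(-277483 + \left(\left(-235\right) 1024 + 57\right)\right) \left(- \frac{1}{71183}\right) = \left(-277483 + \left(-240640 + 57\right)\right) \left(- \frac{1}{71183}\right) = \left(-277483 - 240583\right) \left(- \frac{1}{71183}\right) = \left(-518066\right) \left(- \frac{1}{71183}\right) = \frac{518066}{71183}$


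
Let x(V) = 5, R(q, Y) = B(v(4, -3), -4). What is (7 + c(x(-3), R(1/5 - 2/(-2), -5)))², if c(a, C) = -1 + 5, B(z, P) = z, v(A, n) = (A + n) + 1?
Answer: 121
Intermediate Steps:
v(A, n) = 1 + A + n
R(q, Y) = 2 (R(q, Y) = 1 + 4 - 3 = 2)
c(a, C) = 4
(7 + c(x(-3), R(1/5 - 2/(-2), -5)))² = (7 + 4)² = 11² = 121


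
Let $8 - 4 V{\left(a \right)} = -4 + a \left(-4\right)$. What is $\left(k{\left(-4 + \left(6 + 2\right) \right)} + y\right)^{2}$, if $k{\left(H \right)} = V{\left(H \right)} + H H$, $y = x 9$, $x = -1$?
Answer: $196$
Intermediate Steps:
$V{\left(a \right)} = 3 + a$ ($V{\left(a \right)} = 2 - \frac{-4 + a \left(-4\right)}{4} = 2 - \frac{-4 - 4 a}{4} = 2 + \left(1 + a\right) = 3 + a$)
$y = -9$ ($y = \left(-1\right) 9 = -9$)
$k{\left(H \right)} = 3 + H + H^{2}$ ($k{\left(H \right)} = \left(3 + H\right) + H H = \left(3 + H\right) + H^{2} = 3 + H + H^{2}$)
$\left(k{\left(-4 + \left(6 + 2\right) \right)} + y\right)^{2} = \left(\left(3 + \left(-4 + \left(6 + 2\right)\right) + \left(-4 + \left(6 + 2\right)\right)^{2}\right) - 9\right)^{2} = \left(\left(3 + \left(-4 + 8\right) + \left(-4 + 8\right)^{2}\right) - 9\right)^{2} = \left(\left(3 + 4 + 4^{2}\right) - 9\right)^{2} = \left(\left(3 + 4 + 16\right) - 9\right)^{2} = \left(23 - 9\right)^{2} = 14^{2} = 196$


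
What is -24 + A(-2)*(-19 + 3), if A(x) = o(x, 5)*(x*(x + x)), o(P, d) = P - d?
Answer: 872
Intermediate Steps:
A(x) = 2*x²*(-5 + x) (A(x) = (x - 1*5)*(x*(x + x)) = (x - 5)*(x*(2*x)) = (-5 + x)*(2*x²) = 2*x²*(-5 + x))
-24 + A(-2)*(-19 + 3) = -24 + (2*(-2)²*(-5 - 2))*(-19 + 3) = -24 + (2*4*(-7))*(-16) = -24 - 56*(-16) = -24 + 896 = 872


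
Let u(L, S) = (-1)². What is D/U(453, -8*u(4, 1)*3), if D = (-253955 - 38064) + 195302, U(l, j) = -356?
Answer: 96717/356 ≈ 271.68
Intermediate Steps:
u(L, S) = 1
D = -96717 (D = -292019 + 195302 = -96717)
D/U(453, -8*u(4, 1)*3) = -96717/(-356) = -96717*(-1/356) = 96717/356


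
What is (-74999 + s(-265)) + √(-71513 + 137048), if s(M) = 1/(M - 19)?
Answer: -21299717/284 + √65535 ≈ -74743.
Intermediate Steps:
s(M) = 1/(-19 + M)
(-74999 + s(-265)) + √(-71513 + 137048) = (-74999 + 1/(-19 - 265)) + √(-71513 + 137048) = (-74999 + 1/(-284)) + √65535 = (-74999 - 1/284) + √65535 = -21299717/284 + √65535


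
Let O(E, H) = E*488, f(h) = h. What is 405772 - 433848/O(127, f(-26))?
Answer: 3143461453/7747 ≈ 4.0577e+5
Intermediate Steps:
O(E, H) = 488*E
405772 - 433848/O(127, f(-26)) = 405772 - 433848/(488*127) = 405772 - 433848/61976 = 405772 - 433848*1/61976 = 405772 - 54231/7747 = 3143461453/7747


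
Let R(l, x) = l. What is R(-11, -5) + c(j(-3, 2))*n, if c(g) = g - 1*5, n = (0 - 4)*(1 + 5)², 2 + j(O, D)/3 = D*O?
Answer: 4165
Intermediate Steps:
j(O, D) = -6 + 3*D*O (j(O, D) = -6 + 3*(D*O) = -6 + 3*D*O)
n = -144 (n = -4*6² = -4*36 = -144)
c(g) = -5 + g (c(g) = g - 5 = -5 + g)
R(-11, -5) + c(j(-3, 2))*n = -11 + (-5 + (-6 + 3*2*(-3)))*(-144) = -11 + (-5 + (-6 - 18))*(-144) = -11 + (-5 - 24)*(-144) = -11 - 29*(-144) = -11 + 4176 = 4165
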